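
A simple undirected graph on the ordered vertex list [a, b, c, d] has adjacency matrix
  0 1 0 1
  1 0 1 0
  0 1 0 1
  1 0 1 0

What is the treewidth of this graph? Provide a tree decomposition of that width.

The largest bag has 3 vertices, giving width 2; this decomposition certifies tw(G) ≤ 2. Since c–b–a–d–c is a cycle in G, G is not acyclic. Forests are exactly the graphs of treewidth ≤ 1, so tw(G) ≥ 2. Therefore the treewidth is 2.

Treewidth 2.
One optimal decomposition is:
Bags: B1 = {a, b, c}  B2 = {a, c, d}
Tree: B1–B2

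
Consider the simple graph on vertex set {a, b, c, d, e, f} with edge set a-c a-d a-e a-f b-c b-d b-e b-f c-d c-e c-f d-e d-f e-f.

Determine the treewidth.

A width-4 tree decomposition is:
Bags: B1 = {b, c, d, e, f}  B2 = {a, c, d, e, f}
Tree: B1–B2
Each bag holds 5 vertices, so the decomposition has width 4, which upper-bounds the treewidth. On the other hand G contains the 5-clique {a, c, d, e, f}. A clique must lie in a single bag of any decomposition, so no decomposition can have width below 4. The upper and lower bounds meet at 4, so that is the treewidth.

4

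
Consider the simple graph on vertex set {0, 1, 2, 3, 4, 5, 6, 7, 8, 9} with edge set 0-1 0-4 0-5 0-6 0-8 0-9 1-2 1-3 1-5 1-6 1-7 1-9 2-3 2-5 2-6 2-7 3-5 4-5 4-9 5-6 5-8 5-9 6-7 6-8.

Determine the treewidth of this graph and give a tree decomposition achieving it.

Treewidth 3.
Bags: B1 = {0, 1, 5, 6}  B2 = {0, 1, 5, 9}  B3 = {1, 2, 5, 6}  B4 = {0, 4, 5, 9}  B5 = {1, 2, 6, 7}  B6 = {0, 5, 6, 8}  B7 = {1, 2, 3, 5}
Tree: B1–B2, B1–B3, B2–B4, B3–B5, B1–B6, B3–B7

Each bag holds 4 vertices, so the decomposition has width 3, which upper-bounds the treewidth. On the other hand G contains the 4-clique {0, 5, 6, 8}. A clique must lie in a single bag of any decomposition, so no decomposition can have width below 3. Therefore the treewidth is 3.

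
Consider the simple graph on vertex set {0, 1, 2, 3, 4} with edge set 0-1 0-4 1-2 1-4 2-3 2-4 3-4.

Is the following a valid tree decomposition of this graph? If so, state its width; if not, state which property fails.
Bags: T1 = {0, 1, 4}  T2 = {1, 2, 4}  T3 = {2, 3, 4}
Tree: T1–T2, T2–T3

Vertex coverage: the bags together contain {0, 1, 2, 3, 4}, the full vertex set. Edge coverage: each edge of G has both endpoints in at least one bag. Running intersection: for every vertex, the bags containing it form a connected subtree. All three properties hold, so this is a valid tree decomposition of width max|bag| − 1 = 2, and hence tw(G) ≤ 2.

Yes; width 2.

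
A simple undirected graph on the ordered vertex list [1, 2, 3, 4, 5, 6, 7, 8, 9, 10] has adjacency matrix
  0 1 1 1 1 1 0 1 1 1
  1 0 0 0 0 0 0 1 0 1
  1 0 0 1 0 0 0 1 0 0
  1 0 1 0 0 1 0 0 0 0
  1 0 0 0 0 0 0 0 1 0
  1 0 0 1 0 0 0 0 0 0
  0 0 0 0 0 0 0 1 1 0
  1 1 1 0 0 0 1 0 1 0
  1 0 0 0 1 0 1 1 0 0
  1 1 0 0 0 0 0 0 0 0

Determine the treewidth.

2

A width-2 tree decomposition is:
Bags: B1 = {1, 2, 8}  B2 = {1, 8, 9}  B3 = {1, 3, 8}  B4 = {1, 5, 9}  B5 = {7, 8, 9}  B6 = {1, 2, 10}  B7 = {1, 3, 4}  B8 = {1, 4, 6}
Tree: B1–B2, B1–B3, B2–B4, B2–B5, B1–B6, B3–B7, B7–B8
Each bag holds 3 vertices, so the decomposition has width 2, which upper-bounds the treewidth. On the other hand G contains the 3-clique {1, 3, 4}. A clique must lie in a single bag of any decomposition, so no decomposition can have width below 2. The upper and lower bounds meet at 2, so that is the treewidth.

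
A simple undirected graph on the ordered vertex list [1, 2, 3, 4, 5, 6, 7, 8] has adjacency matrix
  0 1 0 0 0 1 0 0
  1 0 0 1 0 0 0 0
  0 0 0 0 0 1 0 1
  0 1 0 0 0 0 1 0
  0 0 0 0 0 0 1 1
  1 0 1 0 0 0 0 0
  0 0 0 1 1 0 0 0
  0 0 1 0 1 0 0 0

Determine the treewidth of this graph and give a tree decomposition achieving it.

The largest bag has 3 vertices, giving width 2; this decomposition certifies tw(G) ≤ 2. The edges 5–8–3–6–1–2–4–7–5 form a cycle, so G is not a tree and its treewidth is at least 2. Hence tw(G) = 2 exactly.

Treewidth 2.
One optimal decomposition is:
Bags: B1 = {3, 5, 8}  B2 = {3, 5, 6}  B3 = {1, 5, 6}  B4 = {1, 2, 5}  B5 = {2, 4, 5}  B6 = {4, 5, 7}
Tree: B1–B2, B2–B3, B3–B4, B4–B5, B5–B6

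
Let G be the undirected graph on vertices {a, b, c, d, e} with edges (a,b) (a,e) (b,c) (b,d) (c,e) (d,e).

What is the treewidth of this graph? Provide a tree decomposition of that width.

Treewidth 2.
One such decomposition:
Bags: B1 = {b, d, e}  B2 = {a, b, e}  B3 = {b, c, e}
Tree: B1–B2, B2–B3

Every bag has size at most 3, so the width is 3 − 1 = 2 and tw(G) ≤ 2. For the lower bound, G contains the cycle e–d–b–a–e, so G is not a forest; only forests have treewidth ≤ 1, hence tw(G) ≥ 2. Combining the bounds, tw(G) = 2.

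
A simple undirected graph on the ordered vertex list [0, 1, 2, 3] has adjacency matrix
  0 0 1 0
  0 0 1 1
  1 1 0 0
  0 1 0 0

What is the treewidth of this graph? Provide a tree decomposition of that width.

Treewidth 1.
One such decomposition:
Bags: B1 = {1, 3}  B2 = {1, 2}  B3 = {0, 2}
Tree: B1–B2, B2–B3

The largest bag has 2 vertices, giving width 1; this decomposition certifies tw(G) ≤ 1. G has an edge, so its treewidth is at least 1. Hence tw(G) = 1 exactly.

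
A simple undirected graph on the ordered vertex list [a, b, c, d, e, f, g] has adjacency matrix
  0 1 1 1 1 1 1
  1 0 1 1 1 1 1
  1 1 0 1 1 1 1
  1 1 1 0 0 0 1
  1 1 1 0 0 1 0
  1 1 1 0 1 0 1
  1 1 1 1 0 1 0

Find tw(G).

A width-4 tree decomposition is:
Bags: B1 = {a, b, c, e, f}  B2 = {a, b, c, f, g}  B3 = {a, b, c, d, g}
Tree: B1–B2, B2–B3
The largest bag has 5 vertices, giving width 4; this decomposition certifies tw(G) ≤ 4. For the lower bound, the 5 vertices {a, b, c, d, g} are pairwise adjacent, and any tree decomposition puts a clique entirely inside one bag — forcing width ≥ 4. Combining the bounds, tw(G) = 4.

4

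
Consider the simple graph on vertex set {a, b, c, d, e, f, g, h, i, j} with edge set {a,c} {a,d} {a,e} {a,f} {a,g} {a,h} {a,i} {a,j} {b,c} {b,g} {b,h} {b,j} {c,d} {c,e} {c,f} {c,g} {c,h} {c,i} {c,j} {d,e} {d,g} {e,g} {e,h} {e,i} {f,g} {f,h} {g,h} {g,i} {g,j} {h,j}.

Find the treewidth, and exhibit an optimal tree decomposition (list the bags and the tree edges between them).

Treewidth 4.
One such decomposition:
Bags: B1 = {a, c, e, g, h}  B2 = {a, c, d, e, g}  B3 = {a, c, e, g, i}  B4 = {a, c, g, h, j}  B5 = {a, c, f, g, h}  B6 = {b, c, g, h, j}
Tree: B1–B2, B2–B3, B1–B4, B1–B5, B4–B6

Each bag holds 5 vertices, so the decomposition has width 4, which upper-bounds the treewidth. Conversely, {a, c, d, e, g} is a clique of size 5, and the vertices of any clique must share a bag in every tree decomposition; so some bag has ≥ 5 vertices and tw(G) ≥ 4. Hence tw(G) = 4 exactly.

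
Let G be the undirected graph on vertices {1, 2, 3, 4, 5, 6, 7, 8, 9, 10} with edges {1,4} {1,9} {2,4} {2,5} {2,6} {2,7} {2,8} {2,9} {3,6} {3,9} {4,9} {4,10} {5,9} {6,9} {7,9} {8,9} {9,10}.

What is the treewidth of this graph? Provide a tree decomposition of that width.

Each bag holds 3 vertices, so the decomposition has width 2, which upper-bounds the treewidth. Conversely, {4, 9, 10} is a clique of size 3, and the vertices of any clique must share a bag in every tree decomposition; so some bag has ≥ 3 vertices and tw(G) ≥ 2. Hence tw(G) = 2 exactly.

Treewidth 2.
One such decomposition:
Bags: B1 = {2, 6, 9}  B2 = {2, 5, 9}  B3 = {3, 6, 9}  B4 = {2, 4, 9}  B5 = {1, 4, 9}  B6 = {2, 8, 9}  B7 = {2, 7, 9}  B8 = {4, 9, 10}
Tree: B1–B2, B1–B3, B1–B4, B4–B5, B1–B6, B6–B7, B5–B8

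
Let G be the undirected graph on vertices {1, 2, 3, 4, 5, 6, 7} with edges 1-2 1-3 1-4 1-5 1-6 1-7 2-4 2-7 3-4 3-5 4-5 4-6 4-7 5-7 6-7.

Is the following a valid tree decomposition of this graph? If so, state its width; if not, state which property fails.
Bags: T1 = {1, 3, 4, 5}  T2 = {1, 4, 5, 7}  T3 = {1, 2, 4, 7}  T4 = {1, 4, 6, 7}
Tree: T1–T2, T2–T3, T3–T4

Yes; width 3.

Vertex coverage: the bags together contain {1, 2, 3, 4, 5, 6, 7}, the full vertex set. Edge coverage: each edge of G has both endpoints in at least one bag. Running intersection: for every vertex, the bags containing it form a connected subtree. All three properties hold, so this is a valid tree decomposition of width max|bag| − 1 = 3, and hence tw(G) ≤ 3.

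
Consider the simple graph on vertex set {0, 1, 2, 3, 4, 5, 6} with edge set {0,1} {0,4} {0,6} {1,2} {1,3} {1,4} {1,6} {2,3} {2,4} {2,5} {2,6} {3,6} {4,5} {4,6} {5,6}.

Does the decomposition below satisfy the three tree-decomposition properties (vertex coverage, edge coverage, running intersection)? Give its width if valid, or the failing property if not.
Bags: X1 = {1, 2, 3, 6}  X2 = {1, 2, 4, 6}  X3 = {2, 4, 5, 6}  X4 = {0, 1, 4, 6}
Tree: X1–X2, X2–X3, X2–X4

Checking the three conditions: (i) the bags cover all of {0, 1, 2, 3, 4, 5, 6}; (ii) for each edge, some bag contains both endpoints; (iii) the bags containing any fixed vertex form a subtree. All hold, so the decomposition is valid with width 4 − 1 = 3.

Yes; width 3.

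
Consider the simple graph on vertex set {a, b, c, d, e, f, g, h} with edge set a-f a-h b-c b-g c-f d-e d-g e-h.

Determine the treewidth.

A width-2 tree decomposition is:
Bags: B1 = {b, c, f}  B2 = {a, b, f}  B3 = {a, b, h}  B4 = {b, e, h}  B5 = {b, d, e}  B6 = {b, d, g}
Tree: B1–B2, B2–B3, B3–B4, B4–B5, B5–B6
Each bag holds 3 vertices, so the decomposition has width 2, which upper-bounds the treewidth. Since b–c–f–a–h–e–d–g–b is a cycle in G, G is not acyclic. Forests are exactly the graphs of treewidth ≤ 1, so tw(G) ≥ 2. Therefore the treewidth is 2.

2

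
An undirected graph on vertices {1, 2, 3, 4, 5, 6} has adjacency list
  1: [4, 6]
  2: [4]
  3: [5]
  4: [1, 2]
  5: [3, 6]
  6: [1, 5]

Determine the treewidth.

1

A width-1 tree decomposition is:
Bags: B1 = {2, 4}  B2 = {1, 4}  B3 = {1, 6}  B4 = {5, 6}  B5 = {3, 5}
Tree: B1–B2, B2–B3, B3–B4, B4–B5
Each bag holds 2 vertices, so the decomposition has width 1, which upper-bounds the treewidth. G has an edge, so its treewidth is at least 1. Therefore the treewidth is 1.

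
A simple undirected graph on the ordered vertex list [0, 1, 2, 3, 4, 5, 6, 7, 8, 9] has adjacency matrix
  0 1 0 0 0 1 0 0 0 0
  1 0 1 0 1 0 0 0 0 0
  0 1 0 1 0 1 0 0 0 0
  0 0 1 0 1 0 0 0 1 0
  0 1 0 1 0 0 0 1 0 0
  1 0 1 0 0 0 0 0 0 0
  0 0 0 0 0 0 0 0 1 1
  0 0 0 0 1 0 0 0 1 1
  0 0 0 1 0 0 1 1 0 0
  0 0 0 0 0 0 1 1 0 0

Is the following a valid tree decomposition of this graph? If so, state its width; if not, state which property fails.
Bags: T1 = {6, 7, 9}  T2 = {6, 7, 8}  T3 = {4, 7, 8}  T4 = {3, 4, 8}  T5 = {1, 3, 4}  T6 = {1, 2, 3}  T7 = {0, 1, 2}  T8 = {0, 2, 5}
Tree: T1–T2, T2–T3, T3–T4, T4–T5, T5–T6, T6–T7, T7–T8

Yes; width 2.

Every vertex of G appears in some bag (union = {0, 1, 2, 3, 4, 5, 6, 7, 8, 9}); every edge is covered by a bag; and for each vertex v the set of bags containing v is connected in the bag tree. The decomposition is therefore valid. The largest bag has 3 vertices, so the width is 2.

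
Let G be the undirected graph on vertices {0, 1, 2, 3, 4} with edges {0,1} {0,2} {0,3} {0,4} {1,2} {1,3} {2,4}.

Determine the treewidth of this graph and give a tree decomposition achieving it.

Each bag holds 3 vertices, so the decomposition has width 2, which upper-bounds the treewidth. For the lower bound, the 3 vertices {0, 1, 2} are pairwise adjacent, and any tree decomposition puts a clique entirely inside one bag — forcing width ≥ 2. Combining the bounds, tw(G) = 2.

Treewidth 2.
One such decomposition:
Bags: B1 = {0, 1, 3}  B2 = {0, 1, 2}  B3 = {0, 2, 4}
Tree: B1–B2, B2–B3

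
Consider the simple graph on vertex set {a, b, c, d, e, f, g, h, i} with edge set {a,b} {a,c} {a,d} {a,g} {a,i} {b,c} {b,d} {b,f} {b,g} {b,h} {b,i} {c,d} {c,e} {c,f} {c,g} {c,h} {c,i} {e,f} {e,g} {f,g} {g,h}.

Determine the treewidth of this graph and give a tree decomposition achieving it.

Treewidth 3.
One optimal decomposition is:
Bags: B1 = {a, b, c, i}  B2 = {a, b, c, g}  B3 = {b, c, g, h}  B4 = {b, c, f, g}  B5 = {a, b, c, d}  B6 = {c, e, f, g}
Tree: B1–B2, B2–B3, B2–B4, B1–B5, B4–B6

The largest bag has 4 vertices, giving width 3; this decomposition certifies tw(G) ≤ 3. On the other hand G contains the 4-clique {c, e, f, g}. A clique must lie in a single bag of any decomposition, so no decomposition can have width below 3. Hence tw(G) = 3 exactly.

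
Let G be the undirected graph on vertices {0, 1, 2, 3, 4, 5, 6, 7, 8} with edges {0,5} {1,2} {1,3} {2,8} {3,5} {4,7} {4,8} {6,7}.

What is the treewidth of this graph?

1

A width-1 tree decomposition is:
Bags: B1 = {0, 5}  B2 = {3, 5}  B3 = {1, 3}  B4 = {1, 2}  B5 = {2, 8}  B6 = {4, 8}  B7 = {4, 7}  B8 = {6, 7}
Tree: B1–B2, B2–B3, B3–B4, B4–B5, B5–B6, B6–B7, B7–B8
The largest bag has 2 vertices, giving width 1; this decomposition certifies tw(G) ≤ 1. G has an edge, so its treewidth is at least 1. The upper and lower bounds meet at 1, so that is the treewidth.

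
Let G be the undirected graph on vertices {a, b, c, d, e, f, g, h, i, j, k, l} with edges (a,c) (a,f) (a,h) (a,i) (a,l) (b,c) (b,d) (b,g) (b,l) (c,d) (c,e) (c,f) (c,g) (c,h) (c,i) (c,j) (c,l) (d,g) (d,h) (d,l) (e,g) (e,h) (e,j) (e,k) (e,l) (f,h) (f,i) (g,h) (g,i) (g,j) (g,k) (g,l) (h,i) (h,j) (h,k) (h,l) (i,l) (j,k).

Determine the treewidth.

A width-4 tree decomposition is:
Bags: B1 = {c, g, h, i, l}  B2 = {c, e, g, h, l}  B3 = {a, c, h, i, l}  B4 = {c, d, g, h, l}  B5 = {c, e, g, h, j}  B6 = {a, c, f, h, i}  B7 = {e, g, h, j, k}  B8 = {b, c, d, g, l}
Tree: B1–B2, B1–B3, B2–B4, B2–B5, B3–B6, B5–B7, B4–B8
Each bag holds 5 vertices, so the decomposition has width 4, which upper-bounds the treewidth. For the lower bound, the 5 vertices {c, e, g, h, j} are pairwise adjacent, and any tree decomposition puts a clique entirely inside one bag — forcing width ≥ 4. Combining the bounds, tw(G) = 4.

4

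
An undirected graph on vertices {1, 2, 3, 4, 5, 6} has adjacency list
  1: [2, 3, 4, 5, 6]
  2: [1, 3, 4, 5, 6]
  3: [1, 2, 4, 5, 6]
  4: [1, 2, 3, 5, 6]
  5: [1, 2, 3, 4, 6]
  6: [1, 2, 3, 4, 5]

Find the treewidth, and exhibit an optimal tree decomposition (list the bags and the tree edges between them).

Treewidth 5.
One optimal decomposition is:
Bags: B1 = {1, 2, 3, 4, 5, 6}
Tree: (single bag)

A single bag containing all 6 vertices is trivially a valid decomposition of width 5. For the lower bound, the 6 vertices {1, 2, 3, 4, 5, 6} are pairwise adjacent, and any tree decomposition puts a clique entirely inside one bag — forcing width ≥ 5. Therefore the treewidth is 5.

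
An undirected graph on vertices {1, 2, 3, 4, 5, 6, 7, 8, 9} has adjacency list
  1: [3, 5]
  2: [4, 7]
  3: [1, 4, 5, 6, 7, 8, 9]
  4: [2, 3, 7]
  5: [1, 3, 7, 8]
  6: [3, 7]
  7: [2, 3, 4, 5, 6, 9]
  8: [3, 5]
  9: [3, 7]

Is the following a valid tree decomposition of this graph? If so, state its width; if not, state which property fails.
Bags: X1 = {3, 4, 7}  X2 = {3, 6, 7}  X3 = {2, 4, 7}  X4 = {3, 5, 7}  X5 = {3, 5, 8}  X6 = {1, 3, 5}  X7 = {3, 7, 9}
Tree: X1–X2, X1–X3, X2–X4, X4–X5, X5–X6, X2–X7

Yes; width 2.

Every vertex of G appears in some bag (union = {1, 2, 3, 4, 5, 6, 7, 8, 9}); every edge is covered by a bag; and for each vertex v the set of bags containing v is connected in the bag tree. The decomposition is therefore valid. The largest bag has 3 vertices, so the width is 2.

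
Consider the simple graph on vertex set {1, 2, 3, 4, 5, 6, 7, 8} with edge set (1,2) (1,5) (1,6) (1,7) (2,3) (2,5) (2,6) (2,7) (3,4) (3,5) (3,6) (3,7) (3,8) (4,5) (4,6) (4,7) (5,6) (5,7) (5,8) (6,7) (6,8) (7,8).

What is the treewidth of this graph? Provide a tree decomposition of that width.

Treewidth 4.
One such decomposition:
Bags: B1 = {3, 4, 5, 6, 7}  B2 = {2, 3, 5, 6, 7}  B3 = {3, 5, 6, 7, 8}  B4 = {1, 2, 5, 6, 7}
Tree: B1–B2, B1–B3, B2–B4

Every bag has size at most 5, so the width is 5 − 1 = 4 and tw(G) ≤ 4. Conversely, {1, 2, 5, 6, 7} is a clique of size 5, and the vertices of any clique must share a bag in every tree decomposition; so some bag has ≥ 5 vertices and tw(G) ≥ 4. Combining the bounds, tw(G) = 4.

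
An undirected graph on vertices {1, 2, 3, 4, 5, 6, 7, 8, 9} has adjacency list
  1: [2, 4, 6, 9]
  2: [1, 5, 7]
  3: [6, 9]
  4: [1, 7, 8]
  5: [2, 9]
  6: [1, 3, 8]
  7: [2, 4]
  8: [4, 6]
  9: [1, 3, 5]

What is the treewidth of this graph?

A width-3 tree decomposition is:
Bags: B1 = {3, 5, 6, 9}  B2 = {1, 5, 6, 9}  B3 = {1, 2, 5, 6}  B4 = {1, 2, 6, 8}  B5 = {1, 2, 4, 8}  B6 = {2, 4, 7, 8}
Tree: B1–B2, B2–B3, B3–B4, B4–B5, B5–B6
Each bag holds 4 vertices, so the decomposition has width 3, which upper-bounds the treewidth. For the lower bound: the 4 vertex sets {3,5,9}, {6}, {1}, {2,4,7,8} are disjoint, each induces a connected subgraph, and every pair is joined by at least one edge of G. Contracting each set to a single vertex therefore yields K_{4} as a minor, and since treewidth is minor-monotone, tw(G) ≥ tw(K_{4}) = 3. Combining the bounds, tw(G) = 3.

3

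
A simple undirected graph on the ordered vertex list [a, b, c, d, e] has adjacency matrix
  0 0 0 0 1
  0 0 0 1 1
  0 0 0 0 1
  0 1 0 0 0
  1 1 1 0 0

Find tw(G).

A width-1 tree decomposition is:
Bags: B1 = {a, e}  B2 = {c, e}  B3 = {b, e}  B4 = {b, d}
Tree: B1–B2, B2–B3, B3–B4
Each bag holds 2 vertices, so the decomposition has width 1, which upper-bounds the treewidth. G has an edge, so its treewidth is at least 1. The upper and lower bounds meet at 1, so that is the treewidth.

1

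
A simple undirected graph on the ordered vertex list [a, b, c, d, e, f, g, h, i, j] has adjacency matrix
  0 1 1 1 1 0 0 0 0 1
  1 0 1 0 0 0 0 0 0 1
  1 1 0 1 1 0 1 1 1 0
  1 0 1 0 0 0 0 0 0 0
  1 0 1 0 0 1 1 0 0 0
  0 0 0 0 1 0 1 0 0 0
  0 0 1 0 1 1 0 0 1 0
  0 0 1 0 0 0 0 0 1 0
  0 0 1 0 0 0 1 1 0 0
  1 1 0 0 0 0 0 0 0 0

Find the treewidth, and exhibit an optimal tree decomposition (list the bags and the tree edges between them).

Treewidth 2.
One optimal decomposition is:
Bags: B1 = {c, e, g}  B2 = {a, c, e}  B3 = {c, g, i}  B4 = {a, c, d}  B5 = {a, b, c}  B6 = {c, h, i}  B7 = {a, b, j}  B8 = {e, f, g}
Tree: B1–B2, B1–B3, B2–B4, B2–B5, B3–B6, B5–B7, B1–B8

Every bag has size at most 3, so the width is 3 − 1 = 2 and tw(G) ≤ 2. For the lower bound, the 3 vertices {a, b, j} are pairwise adjacent, and any tree decomposition puts a clique entirely inside one bag — forcing width ≥ 2. Therefore the treewidth is 2.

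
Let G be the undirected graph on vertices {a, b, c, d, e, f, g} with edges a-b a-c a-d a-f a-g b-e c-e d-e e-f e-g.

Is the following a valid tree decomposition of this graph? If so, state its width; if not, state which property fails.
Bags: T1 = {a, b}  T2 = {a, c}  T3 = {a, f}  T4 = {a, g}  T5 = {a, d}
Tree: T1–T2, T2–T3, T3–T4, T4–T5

No — vertex e appears in no bag.

A tree decomposition must satisfy three properties: every vertex lies in some bag; for every edge, both endpoints lie together in some bag; and for every vertex, the bags containing it form a connected subtree. Here vertex e appears in no bag, so the decomposition is invalid.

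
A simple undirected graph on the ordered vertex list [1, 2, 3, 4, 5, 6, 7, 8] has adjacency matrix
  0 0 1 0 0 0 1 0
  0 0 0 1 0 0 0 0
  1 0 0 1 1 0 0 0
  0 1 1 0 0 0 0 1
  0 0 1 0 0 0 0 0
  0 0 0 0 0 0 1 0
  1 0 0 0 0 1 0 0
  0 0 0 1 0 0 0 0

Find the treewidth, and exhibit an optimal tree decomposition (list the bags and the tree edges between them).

Every bag has size at most 2, so the width is 2 − 1 = 1 and tw(G) ≤ 1. Any graph with an edge has treewidth ≥ 1, and G has the edge 7–1. Therefore the treewidth is 1.

Treewidth 1.
One optimal decomposition is:
Bags: B1 = {1, 7}  B2 = {1, 3}  B3 = {3, 4}  B4 = {2, 4}  B5 = {4, 8}  B6 = {3, 5}  B7 = {6, 7}
Tree: B1–B2, B2–B3, B3–B4, B3–B5, B2–B6, B1–B7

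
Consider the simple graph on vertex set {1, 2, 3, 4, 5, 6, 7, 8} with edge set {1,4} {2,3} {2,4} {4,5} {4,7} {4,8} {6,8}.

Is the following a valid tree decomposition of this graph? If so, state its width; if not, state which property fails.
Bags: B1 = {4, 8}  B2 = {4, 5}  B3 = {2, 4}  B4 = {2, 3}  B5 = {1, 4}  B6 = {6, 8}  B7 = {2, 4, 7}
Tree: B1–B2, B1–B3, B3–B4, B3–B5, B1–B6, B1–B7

A tree decomposition must satisfy three properties: every vertex lies in some bag; for every edge, both endpoints lie together in some bag; and for every vertex, the bags containing it form a connected subtree. Here bags containing vertex 2 are not connected in the tree, so the decomposition is invalid.

No — bags containing vertex 2 are not connected in the tree.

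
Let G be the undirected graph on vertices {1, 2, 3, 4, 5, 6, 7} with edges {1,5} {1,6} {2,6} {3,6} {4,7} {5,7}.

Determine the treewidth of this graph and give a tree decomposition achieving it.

Each bag holds 2 vertices, so the decomposition has width 1, which upper-bounds the treewidth. Any graph with an edge has treewidth ≥ 1, and G has the edge 1–6. Combining the bounds, tw(G) = 1.

Treewidth 1.
One optimal decomposition is:
Bags: B1 = {1, 6}  B2 = {1, 5}  B3 = {3, 6}  B4 = {2, 6}  B5 = {5, 7}  B6 = {4, 7}
Tree: B1–B2, B1–B3, B3–B4, B2–B5, B5–B6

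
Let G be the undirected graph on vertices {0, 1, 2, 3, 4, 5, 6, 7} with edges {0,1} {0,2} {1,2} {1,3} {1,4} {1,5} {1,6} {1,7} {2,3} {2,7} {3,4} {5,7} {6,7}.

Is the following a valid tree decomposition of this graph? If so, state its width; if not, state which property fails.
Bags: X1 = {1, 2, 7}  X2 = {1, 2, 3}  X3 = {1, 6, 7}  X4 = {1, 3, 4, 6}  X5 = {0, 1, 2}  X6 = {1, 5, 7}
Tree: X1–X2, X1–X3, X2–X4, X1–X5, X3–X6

No — bags containing vertex 6 are not connected in the tree.

A tree decomposition must satisfy three properties: every vertex lies in some bag; for every edge, both endpoints lie together in some bag; and for every vertex, the bags containing it form a connected subtree. Here bags containing vertex 6 are not connected in the tree, so the decomposition is invalid.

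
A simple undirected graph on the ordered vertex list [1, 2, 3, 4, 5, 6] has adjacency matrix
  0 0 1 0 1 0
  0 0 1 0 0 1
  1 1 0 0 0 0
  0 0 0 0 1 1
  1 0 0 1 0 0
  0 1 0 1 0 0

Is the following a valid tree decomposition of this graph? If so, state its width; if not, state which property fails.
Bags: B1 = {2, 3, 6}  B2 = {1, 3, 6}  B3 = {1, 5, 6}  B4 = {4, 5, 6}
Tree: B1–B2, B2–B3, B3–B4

Yes; width 2.

Every vertex of G appears in some bag (union = {1, 2, 3, 4, 5, 6}); every edge is covered by a bag; and for each vertex v the set of bags containing v is connected in the bag tree. The decomposition is therefore valid. The largest bag has 3 vertices, so the width is 2.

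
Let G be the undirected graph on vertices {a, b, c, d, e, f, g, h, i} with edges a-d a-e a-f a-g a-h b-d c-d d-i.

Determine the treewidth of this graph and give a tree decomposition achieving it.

Each bag holds 2 vertices, so the decomposition has width 1, which upper-bounds the treewidth. Since G has at least one edge (e.g. d–a), it is not an edgeless graph, so tw(G) ≥ 1. Hence tw(G) = 1 exactly.

Treewidth 1.
One optimal decomposition is:
Bags: B1 = {a, d}  B2 = {b, d}  B3 = {c, d}  B4 = {d, i}  B5 = {a, f}  B6 = {a, h}  B7 = {a, e}  B8 = {a, g}
Tree: B1–B2, B1–B3, B3–B4, B1–B5, B5–B6, B1–B7, B6–B8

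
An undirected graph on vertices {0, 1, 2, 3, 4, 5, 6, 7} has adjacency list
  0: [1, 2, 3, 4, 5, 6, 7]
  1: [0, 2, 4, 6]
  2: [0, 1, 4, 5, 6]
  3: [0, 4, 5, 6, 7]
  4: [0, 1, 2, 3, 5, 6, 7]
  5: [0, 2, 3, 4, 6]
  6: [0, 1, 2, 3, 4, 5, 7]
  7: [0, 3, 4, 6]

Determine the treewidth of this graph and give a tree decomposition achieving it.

Every bag has size at most 5, so the width is 5 − 1 = 4 and tw(G) ≤ 4. On the other hand G contains the 5-clique {0, 1, 2, 4, 6}. A clique must lie in a single bag of any decomposition, so no decomposition can have width below 4. Therefore the treewidth is 4.

Treewidth 4.
One optimal decomposition is:
Bags: B1 = {0, 2, 4, 5, 6}  B2 = {0, 1, 2, 4, 6}  B3 = {0, 3, 4, 5, 6}  B4 = {0, 3, 4, 6, 7}
Tree: B1–B2, B1–B3, B3–B4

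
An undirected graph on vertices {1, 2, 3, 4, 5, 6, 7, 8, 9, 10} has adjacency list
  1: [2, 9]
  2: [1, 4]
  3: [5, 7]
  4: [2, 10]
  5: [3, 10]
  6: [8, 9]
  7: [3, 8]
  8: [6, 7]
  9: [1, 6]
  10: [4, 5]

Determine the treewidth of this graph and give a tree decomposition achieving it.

Each bag holds 3 vertices, so the decomposition has width 2, which upper-bounds the treewidth. Since 1–2–4–10–5–3–7–8–6–9–1 is a cycle in G, G is not acyclic. Forests are exactly the graphs of treewidth ≤ 1, so tw(G) ≥ 2. The upper and lower bounds meet at 2, so that is the treewidth.

Treewidth 2.
One such decomposition:
Bags: B1 = {1, 2, 4}  B2 = {1, 4, 10}  B3 = {1, 5, 10}  B4 = {1, 3, 5}  B5 = {1, 3, 7}  B6 = {1, 7, 8}  B7 = {1, 6, 8}  B8 = {1, 6, 9}
Tree: B1–B2, B2–B3, B3–B4, B4–B5, B5–B6, B6–B7, B7–B8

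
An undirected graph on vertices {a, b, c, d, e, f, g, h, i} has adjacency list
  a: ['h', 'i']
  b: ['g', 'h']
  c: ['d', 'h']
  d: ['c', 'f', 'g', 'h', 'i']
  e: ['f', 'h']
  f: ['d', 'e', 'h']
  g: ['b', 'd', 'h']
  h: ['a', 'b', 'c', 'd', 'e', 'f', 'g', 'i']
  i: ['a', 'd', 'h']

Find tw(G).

A width-2 tree decomposition is:
Bags: B1 = {d, f, h}  B2 = {d, h, i}  B3 = {d, g, h}  B4 = {c, d, h}  B5 = {a, h, i}  B6 = {b, g, h}  B7 = {e, f, h}
Tree: B1–B2, B1–B3, B2–B4, B2–B5, B3–B6, B1–B7
The largest bag has 3 vertices, giving width 2; this decomposition certifies tw(G) ≤ 2. On the other hand G contains the 3-clique {d, g, h}. A clique must lie in a single bag of any decomposition, so no decomposition can have width below 2. Therefore the treewidth is 2.

2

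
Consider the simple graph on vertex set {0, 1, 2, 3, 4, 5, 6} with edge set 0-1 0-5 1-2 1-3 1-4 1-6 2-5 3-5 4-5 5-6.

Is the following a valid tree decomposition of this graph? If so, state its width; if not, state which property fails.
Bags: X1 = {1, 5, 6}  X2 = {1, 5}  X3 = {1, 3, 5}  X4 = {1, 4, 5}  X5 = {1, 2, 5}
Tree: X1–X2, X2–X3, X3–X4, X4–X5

No — vertex 0 appears in no bag.

A tree decomposition must satisfy three properties: every vertex lies in some bag; for every edge, both endpoints lie together in some bag; and for every vertex, the bags containing it form a connected subtree. Here vertex 0 appears in no bag, so the decomposition is invalid.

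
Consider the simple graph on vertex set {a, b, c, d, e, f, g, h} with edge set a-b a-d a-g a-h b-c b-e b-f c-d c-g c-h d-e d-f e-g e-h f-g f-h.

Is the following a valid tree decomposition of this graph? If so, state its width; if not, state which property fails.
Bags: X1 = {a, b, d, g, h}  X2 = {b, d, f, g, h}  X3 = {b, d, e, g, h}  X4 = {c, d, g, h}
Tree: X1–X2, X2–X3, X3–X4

No — edge (b,c) lies in no bag.

A tree decomposition must satisfy three properties: every vertex lies in some bag; for every edge, both endpoints lie together in some bag; and for every vertex, the bags containing it form a connected subtree. Here edge (b,c) lies in no bag, so the decomposition is invalid.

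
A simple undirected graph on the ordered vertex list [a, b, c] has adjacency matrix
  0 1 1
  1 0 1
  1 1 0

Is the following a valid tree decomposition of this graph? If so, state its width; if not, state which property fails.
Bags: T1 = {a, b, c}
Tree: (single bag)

Every vertex of G appears in some bag (union = {a, b, c}); every edge is covered by a bag; and for each vertex v the set of bags containing v is connected in the bag tree. The decomposition is therefore valid. The largest bag has 3 vertices, so the width is 2.

Yes; width 2.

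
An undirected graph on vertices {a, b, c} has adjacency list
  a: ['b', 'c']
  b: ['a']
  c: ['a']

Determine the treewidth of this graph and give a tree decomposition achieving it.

Treewidth 1.
One optimal decomposition is:
Bags: B1 = {a, c}  B2 = {a, b}
Tree: B1–B2

Every bag has size at most 2, so the width is 2 − 1 = 1 and tw(G) ≤ 1. Any graph with an edge has treewidth ≥ 1, and G has the edge c–a. Therefore the treewidth is 1.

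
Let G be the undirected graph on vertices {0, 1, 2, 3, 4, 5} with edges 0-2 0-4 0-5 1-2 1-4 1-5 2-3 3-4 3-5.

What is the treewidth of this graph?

A width-3 tree decomposition is:
Bags: B1 = {0, 2, 4, 5}  B2 = {2, 3, 4, 5}  B3 = {1, 2, 4, 5}
Tree: B1–B2, B2–B3
Each bag holds 4 vertices, so the decomposition has width 3, which upper-bounds the treewidth. For the lower bound: the 4 vertex sets {0,5}, {2,3}, {4}, {1} are disjoint, each induces a connected subgraph, and every pair is joined by at least one edge of G. Contracting each set to a single vertex therefore yields K_{4} as a minor, and since treewidth is minor-monotone, tw(G) ≥ tw(K_{4}) = 3. Combining the bounds, tw(G) = 3.

3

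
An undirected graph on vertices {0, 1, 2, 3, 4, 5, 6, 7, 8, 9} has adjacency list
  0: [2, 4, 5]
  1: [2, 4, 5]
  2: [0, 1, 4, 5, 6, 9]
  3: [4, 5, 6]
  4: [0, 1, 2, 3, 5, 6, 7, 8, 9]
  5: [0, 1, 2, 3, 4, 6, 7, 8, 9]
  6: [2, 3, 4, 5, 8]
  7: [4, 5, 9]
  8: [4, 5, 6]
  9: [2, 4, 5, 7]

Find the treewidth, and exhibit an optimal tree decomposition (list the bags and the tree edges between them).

Treewidth 3.
One such decomposition:
Bags: B1 = {2, 4, 5, 6}  B2 = {4, 5, 6, 8}  B3 = {2, 4, 5, 9}  B4 = {3, 4, 5, 6}  B5 = {4, 5, 7, 9}  B6 = {0, 2, 4, 5}  B7 = {1, 2, 4, 5}
Tree: B1–B2, B1–B3, B2–B4, B3–B5, B1–B6, B6–B7

The largest bag has 4 vertices, giving width 3; this decomposition certifies tw(G) ≤ 3. Conversely, {4, 5, 6, 8} is a clique of size 4, and the vertices of any clique must share a bag in every tree decomposition; so some bag has ≥ 4 vertices and tw(G) ≥ 3. Combining the bounds, tw(G) = 3.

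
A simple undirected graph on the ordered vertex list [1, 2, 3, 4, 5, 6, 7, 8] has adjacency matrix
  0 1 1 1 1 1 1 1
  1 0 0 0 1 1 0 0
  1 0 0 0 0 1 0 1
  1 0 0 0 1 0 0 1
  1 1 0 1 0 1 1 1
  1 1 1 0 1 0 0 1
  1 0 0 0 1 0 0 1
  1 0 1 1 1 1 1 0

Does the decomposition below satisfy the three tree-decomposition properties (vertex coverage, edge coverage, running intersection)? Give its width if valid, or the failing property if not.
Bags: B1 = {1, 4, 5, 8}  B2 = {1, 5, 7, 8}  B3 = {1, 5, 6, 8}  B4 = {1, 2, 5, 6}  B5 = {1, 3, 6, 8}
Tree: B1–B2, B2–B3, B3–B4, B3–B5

Yes; width 3.

Checking the three conditions: (i) the bags cover all of {1, 2, 3, 4, 5, 6, 7, 8}; (ii) for each edge, some bag contains both endpoints; (iii) the bags containing any fixed vertex form a subtree. All hold, so the decomposition is valid with width 4 − 1 = 3.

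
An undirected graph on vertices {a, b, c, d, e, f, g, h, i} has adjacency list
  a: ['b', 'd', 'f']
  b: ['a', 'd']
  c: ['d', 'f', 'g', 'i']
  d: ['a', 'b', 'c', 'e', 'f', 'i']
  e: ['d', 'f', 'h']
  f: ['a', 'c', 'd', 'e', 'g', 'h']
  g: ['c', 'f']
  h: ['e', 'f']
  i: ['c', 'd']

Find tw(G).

2

A width-2 tree decomposition is:
Bags: B1 = {a, d, f}  B2 = {c, d, f}  B3 = {d, e, f}  B4 = {c, d, i}  B5 = {e, f, h}  B6 = {c, f, g}  B7 = {a, b, d}
Tree: B1–B2, B1–B3, B2–B4, B3–B5, B2–B6, B1–B7
The largest bag has 3 vertices, giving width 2; this decomposition certifies tw(G) ≤ 2. For the lower bound, the 3 vertices {d, e, f} are pairwise adjacent, and any tree decomposition puts a clique entirely inside one bag — forcing width ≥ 2. Hence tw(G) = 2 exactly.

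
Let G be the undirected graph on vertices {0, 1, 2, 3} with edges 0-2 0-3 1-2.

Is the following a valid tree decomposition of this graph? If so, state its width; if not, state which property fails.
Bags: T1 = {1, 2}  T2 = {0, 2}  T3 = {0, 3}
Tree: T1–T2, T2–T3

Vertex coverage: the bags together contain {0, 1, 2, 3}, the full vertex set. Edge coverage: each edge of G has both endpoints in at least one bag. Running intersection: for every vertex, the bags containing it form a connected subtree. All three properties hold, so this is a valid tree decomposition of width max|bag| − 1 = 1, and hence tw(G) ≤ 1.

Yes; width 1.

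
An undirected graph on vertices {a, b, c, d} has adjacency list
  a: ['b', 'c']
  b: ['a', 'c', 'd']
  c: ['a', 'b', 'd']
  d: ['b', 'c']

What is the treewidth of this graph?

2

A width-2 tree decomposition is:
Bags: B1 = {a, b, c}  B2 = {b, c, d}
Tree: B1–B2
Every bag has size at most 3, so the width is 3 − 1 = 2 and tw(G) ≤ 2. For the lower bound, the 3 vertices {b, c, d} are pairwise adjacent, and any tree decomposition puts a clique entirely inside one bag — forcing width ≥ 2. Hence tw(G) = 2 exactly.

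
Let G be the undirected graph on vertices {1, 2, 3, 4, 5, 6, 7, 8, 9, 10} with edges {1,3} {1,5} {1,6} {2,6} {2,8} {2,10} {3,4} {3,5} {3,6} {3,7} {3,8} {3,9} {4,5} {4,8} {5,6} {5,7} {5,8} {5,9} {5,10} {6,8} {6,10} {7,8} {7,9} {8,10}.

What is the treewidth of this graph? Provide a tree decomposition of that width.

Treewidth 3.
One such decomposition:
Bags: B1 = {3, 5, 7, 9}  B2 = {3, 5, 7, 8}  B3 = {3, 5, 6, 8}  B4 = {5, 6, 8, 10}  B5 = {1, 3, 5, 6}  B6 = {2, 6, 8, 10}  B7 = {3, 4, 5, 8}
Tree: B1–B2, B2–B3, B3–B4, B3–B5, B4–B6, B3–B7

Every bag has size at most 4, so the width is 4 − 1 = 3 and tw(G) ≤ 3. On the other hand G contains the 4-clique {2, 6, 8, 10}. A clique must lie in a single bag of any decomposition, so no decomposition can have width below 3. The upper and lower bounds meet at 3, so that is the treewidth.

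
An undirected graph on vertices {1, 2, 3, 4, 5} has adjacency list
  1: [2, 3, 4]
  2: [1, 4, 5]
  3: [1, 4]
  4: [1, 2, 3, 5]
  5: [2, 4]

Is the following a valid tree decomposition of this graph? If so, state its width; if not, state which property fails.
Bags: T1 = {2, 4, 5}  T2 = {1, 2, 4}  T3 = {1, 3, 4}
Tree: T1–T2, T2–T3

Checking the three conditions: (i) the bags cover all of {1, 2, 3, 4, 5}; (ii) for each edge, some bag contains both endpoints; (iii) the bags containing any fixed vertex form a subtree. All hold, so the decomposition is valid with width 3 − 1 = 2.

Yes; width 2.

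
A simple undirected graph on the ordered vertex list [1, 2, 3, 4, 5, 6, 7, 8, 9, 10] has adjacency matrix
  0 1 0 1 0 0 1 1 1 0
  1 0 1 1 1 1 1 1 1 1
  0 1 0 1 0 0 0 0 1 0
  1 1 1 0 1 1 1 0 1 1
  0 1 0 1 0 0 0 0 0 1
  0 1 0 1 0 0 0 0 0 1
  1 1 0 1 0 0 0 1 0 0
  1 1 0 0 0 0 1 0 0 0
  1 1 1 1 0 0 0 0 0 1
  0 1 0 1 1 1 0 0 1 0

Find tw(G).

3

A width-3 tree decomposition is:
Bags: B1 = {1, 2, 4, 7}  B2 = {1, 2, 7, 8}  B3 = {1, 2, 4, 9}  B4 = {2, 4, 9, 10}  B5 = {2, 4, 6, 10}  B6 = {2, 3, 4, 9}  B7 = {2, 4, 5, 10}
Tree: B1–B2, B1–B3, B3–B4, B4–B5, B3–B6, B5–B7
Each bag holds 4 vertices, so the decomposition has width 3, which upper-bounds the treewidth. Conversely, {1, 2, 7, 8} is a clique of size 4, and the vertices of any clique must share a bag in every tree decomposition; so some bag has ≥ 4 vertices and tw(G) ≥ 3. Combining the bounds, tw(G) = 3.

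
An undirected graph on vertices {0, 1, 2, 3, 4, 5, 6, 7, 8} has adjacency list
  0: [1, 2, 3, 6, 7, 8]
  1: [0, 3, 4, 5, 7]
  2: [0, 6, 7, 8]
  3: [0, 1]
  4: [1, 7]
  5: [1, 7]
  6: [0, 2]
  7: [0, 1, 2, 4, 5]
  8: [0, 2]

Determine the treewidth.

2

A width-2 tree decomposition is:
Bags: B1 = {0, 2, 7}  B2 = {0, 2, 6}  B3 = {0, 2, 8}  B4 = {0, 1, 7}  B5 = {1, 5, 7}  B6 = {1, 4, 7}  B7 = {0, 1, 3}
Tree: B1–B2, B2–B3, B1–B4, B4–B5, B4–B6, B4–B7
The largest bag has 3 vertices, giving width 2; this decomposition certifies tw(G) ≤ 2. On the other hand G contains the 3-clique {0, 1, 3}. A clique must lie in a single bag of any decomposition, so no decomposition can have width below 2. Combining the bounds, tw(G) = 2.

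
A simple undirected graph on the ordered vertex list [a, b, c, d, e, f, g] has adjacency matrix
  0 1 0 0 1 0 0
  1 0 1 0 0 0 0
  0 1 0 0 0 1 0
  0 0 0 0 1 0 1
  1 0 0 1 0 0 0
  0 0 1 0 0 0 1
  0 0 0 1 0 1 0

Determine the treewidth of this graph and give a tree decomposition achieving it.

Treewidth 2.
One such decomposition:
Bags: B1 = {a, d, e}  B2 = {a, d, g}  B3 = {a, f, g}  B4 = {a, c, f}  B5 = {a, b, c}
Tree: B1–B2, B2–B3, B3–B4, B4–B5

The largest bag has 3 vertices, giving width 2; this decomposition certifies tw(G) ≤ 2. Since a–e–d–g–f–c–b–a is a cycle in G, G is not acyclic. Forests are exactly the graphs of treewidth ≤ 1, so tw(G) ≥ 2. The upper and lower bounds meet at 2, so that is the treewidth.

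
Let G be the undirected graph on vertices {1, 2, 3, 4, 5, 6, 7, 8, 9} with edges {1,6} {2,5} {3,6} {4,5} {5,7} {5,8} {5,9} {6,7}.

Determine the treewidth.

1

A width-1 tree decomposition is:
Bags: B1 = {6, 7}  B2 = {5, 7}  B3 = {5, 8}  B4 = {2, 5}  B5 = {4, 5}  B6 = {1, 6}  B7 = {5, 9}  B8 = {3, 6}
Tree: B1–B2, B2–B3, B3–B4, B2–B5, B1–B6, B4–B7, B6–B8
Each bag holds 2 vertices, so the decomposition has width 1, which upper-bounds the treewidth. Any graph with an edge has treewidth ≥ 1, and G has the edge 7–6. Therefore the treewidth is 1.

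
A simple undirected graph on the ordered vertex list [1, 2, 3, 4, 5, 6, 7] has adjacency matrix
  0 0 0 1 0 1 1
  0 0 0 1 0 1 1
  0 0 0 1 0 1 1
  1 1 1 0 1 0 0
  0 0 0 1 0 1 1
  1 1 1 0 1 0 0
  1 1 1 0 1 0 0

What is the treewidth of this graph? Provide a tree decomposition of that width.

Treewidth 3.
One such decomposition:
Bags: B1 = {4, 5, 6, 7}  B2 = {2, 4, 6, 7}  B3 = {3, 4, 6, 7}  B4 = {1, 4, 6, 7}
Tree: B1–B2, B2–B3, B3–B4

Every bag has size at most 4, so the width is 4 − 1 = 3 and tw(G) ≤ 3. For the lower bound: the 4 vertex sets {4,5}, {2,6}, {7}, {3} are disjoint, each induces a connected subgraph, and every pair is joined by at least one edge of G. Contracting each set to a single vertex therefore yields K_{4} as a minor, and since treewidth is minor-monotone, tw(G) ≥ tw(K_{4}) = 3. Hence tw(G) = 3 exactly.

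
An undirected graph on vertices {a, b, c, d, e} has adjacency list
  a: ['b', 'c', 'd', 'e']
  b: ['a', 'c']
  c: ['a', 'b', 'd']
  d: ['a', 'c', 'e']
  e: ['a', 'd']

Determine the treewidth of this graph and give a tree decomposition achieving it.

Every bag has size at most 3, so the width is 3 − 1 = 2 and tw(G) ≤ 2. For the lower bound, the 3 vertices {a, d, e} are pairwise adjacent, and any tree decomposition puts a clique entirely inside one bag — forcing width ≥ 2. Therefore the treewidth is 2.

Treewidth 2.
One such decomposition:
Bags: B1 = {a, d, e}  B2 = {a, c, d}  B3 = {a, b, c}
Tree: B1–B2, B2–B3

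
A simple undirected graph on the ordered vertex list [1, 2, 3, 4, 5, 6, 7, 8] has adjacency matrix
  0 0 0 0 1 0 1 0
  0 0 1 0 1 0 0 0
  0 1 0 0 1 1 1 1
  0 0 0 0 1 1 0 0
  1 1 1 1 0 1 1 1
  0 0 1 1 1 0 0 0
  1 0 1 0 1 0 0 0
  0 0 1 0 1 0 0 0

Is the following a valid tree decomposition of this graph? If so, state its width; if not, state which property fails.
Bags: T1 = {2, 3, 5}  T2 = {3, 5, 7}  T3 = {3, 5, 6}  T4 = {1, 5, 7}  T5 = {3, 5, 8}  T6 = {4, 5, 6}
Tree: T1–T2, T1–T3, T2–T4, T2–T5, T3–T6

Yes; width 2.

Every vertex of G appears in some bag (union = {1, 2, 3, 4, 5, 6, 7, 8}); every edge is covered by a bag; and for each vertex v the set of bags containing v is connected in the bag tree. The decomposition is therefore valid. The largest bag has 3 vertices, so the width is 2.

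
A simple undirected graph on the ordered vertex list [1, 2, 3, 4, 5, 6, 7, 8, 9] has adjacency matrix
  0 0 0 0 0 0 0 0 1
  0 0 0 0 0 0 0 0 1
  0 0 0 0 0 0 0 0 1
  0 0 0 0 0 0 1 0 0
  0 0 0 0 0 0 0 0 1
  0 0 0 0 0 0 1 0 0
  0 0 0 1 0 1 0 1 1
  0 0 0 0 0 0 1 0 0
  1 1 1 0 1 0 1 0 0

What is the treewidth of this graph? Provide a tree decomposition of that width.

Each bag holds 2 vertices, so the decomposition has width 1, which upper-bounds the treewidth. G has an edge, so its treewidth is at least 1. Therefore the treewidth is 1.

Treewidth 1.
One optimal decomposition is:
Bags: B1 = {7, 9}  B2 = {7, 8}  B3 = {2, 9}  B4 = {4, 7}  B5 = {6, 7}  B6 = {3, 9}  B7 = {1, 9}  B8 = {5, 9}
Tree: B1–B2, B1–B3, B1–B4, B1–B5, B3–B6, B6–B7, B6–B8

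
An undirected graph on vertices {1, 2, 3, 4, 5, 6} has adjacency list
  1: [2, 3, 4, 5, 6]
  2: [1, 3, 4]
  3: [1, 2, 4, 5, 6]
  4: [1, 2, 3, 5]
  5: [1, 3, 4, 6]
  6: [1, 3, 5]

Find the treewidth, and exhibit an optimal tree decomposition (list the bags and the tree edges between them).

The largest bag has 4 vertices, giving width 3; this decomposition certifies tw(G) ≤ 3. On the other hand G contains the 4-clique {1, 2, 3, 4}. A clique must lie in a single bag of any decomposition, so no decomposition can have width below 3. Hence tw(G) = 3 exactly.

Treewidth 3.
One such decomposition:
Bags: B1 = {1, 3, 4, 5}  B2 = {1, 2, 3, 4}  B3 = {1, 3, 5, 6}
Tree: B1–B2, B1–B3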